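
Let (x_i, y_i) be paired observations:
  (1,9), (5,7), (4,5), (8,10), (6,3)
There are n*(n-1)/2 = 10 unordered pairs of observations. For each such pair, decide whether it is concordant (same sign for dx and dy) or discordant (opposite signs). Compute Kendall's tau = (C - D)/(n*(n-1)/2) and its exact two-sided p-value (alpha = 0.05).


Step 1: Enumerate the 10 unordered pairs (i,j) with i<j and classify each by sign(x_j-x_i) * sign(y_j-y_i).
  (1,2):dx=+4,dy=-2->D; (1,3):dx=+3,dy=-4->D; (1,4):dx=+7,dy=+1->C; (1,5):dx=+5,dy=-6->D
  (2,3):dx=-1,dy=-2->C; (2,4):dx=+3,dy=+3->C; (2,5):dx=+1,dy=-4->D; (3,4):dx=+4,dy=+5->C
  (3,5):dx=+2,dy=-2->D; (4,5):dx=-2,dy=-7->C
Step 2: C = 5, D = 5, total pairs = 10.
Step 3: tau = (C - D)/(n(n-1)/2) = (5 - 5)/10 = 0.000000.
Step 4: Exact two-sided p-value (enumerate n! = 120 permutations of y under H0): p = 1.000000.
Step 5: alpha = 0.05. fail to reject H0.

tau_b = 0.0000 (C=5, D=5), p = 1.000000, fail to reject H0.


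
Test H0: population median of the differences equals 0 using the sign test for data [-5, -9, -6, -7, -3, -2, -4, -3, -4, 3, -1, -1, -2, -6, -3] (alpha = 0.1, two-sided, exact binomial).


Step 1: Discard zero differences. Original n = 15; n_eff = number of nonzero differences = 15.
Nonzero differences (with sign): -5, -9, -6, -7, -3, -2, -4, -3, -4, +3, -1, -1, -2, -6, -3
Step 2: Count signs: positive = 1, negative = 14.
Step 3: Under H0: P(positive) = 0.5, so the number of positives S ~ Bin(15, 0.5).
Step 4: Two-sided exact p-value = sum of Bin(15,0.5) probabilities at or below the observed probability = 0.000977.
Step 5: alpha = 0.1. reject H0.

n_eff = 15, pos = 1, neg = 14, p = 0.000977, reject H0.


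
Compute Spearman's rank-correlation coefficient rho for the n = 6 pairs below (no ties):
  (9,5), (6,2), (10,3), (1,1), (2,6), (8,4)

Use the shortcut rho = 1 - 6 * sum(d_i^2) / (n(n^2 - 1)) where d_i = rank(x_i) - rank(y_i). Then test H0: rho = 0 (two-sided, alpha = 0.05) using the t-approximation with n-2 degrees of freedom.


Step 1: Rank x and y separately (midranks; no ties here).
rank(x): 9->5, 6->3, 10->6, 1->1, 2->2, 8->4
rank(y): 5->5, 2->2, 3->3, 1->1, 6->6, 4->4
Step 2: d_i = R_x(i) - R_y(i); compute d_i^2.
  (5-5)^2=0, (3-2)^2=1, (6-3)^2=9, (1-1)^2=0, (2-6)^2=16, (4-4)^2=0
sum(d^2) = 26.
Step 3: rho = 1 - 6*26 / (6*(6^2 - 1)) = 1 - 156/210 = 0.257143.
Step 4: Under H0, t = rho * sqrt((n-2)/(1-rho^2)) = 0.5322 ~ t(4).
Step 5: Two-sided p-value from the t-distribution with 4 df = 0.622787.
Step 6: alpha = 0.05. fail to reject H0.

rho = 0.2571, p = 0.622787, fail to reject H0 at alpha = 0.05.


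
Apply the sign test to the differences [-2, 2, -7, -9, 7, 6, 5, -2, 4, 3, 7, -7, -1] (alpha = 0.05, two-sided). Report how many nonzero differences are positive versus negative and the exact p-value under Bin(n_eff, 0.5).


Step 1: Discard zero differences. Original n = 13; n_eff = number of nonzero differences = 13.
Nonzero differences (with sign): -2, +2, -7, -9, +7, +6, +5, -2, +4, +3, +7, -7, -1
Step 2: Count signs: positive = 7, negative = 6.
Step 3: Under H0: P(positive) = 0.5, so the number of positives S ~ Bin(13, 0.5).
Step 4: Two-sided exact p-value = sum of Bin(13,0.5) probabilities at or below the observed probability = 1.000000.
Step 5: alpha = 0.05. fail to reject H0.

n_eff = 13, pos = 7, neg = 6, p = 1.000000, fail to reject H0.


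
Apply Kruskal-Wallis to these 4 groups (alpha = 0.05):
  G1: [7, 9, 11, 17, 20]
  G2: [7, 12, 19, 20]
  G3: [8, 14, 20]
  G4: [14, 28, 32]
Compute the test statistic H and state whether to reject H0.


Step 1: Combine all N = 15 observations and assign midranks.
sorted (value, group, rank): (7,G1,1.5), (7,G2,1.5), (8,G3,3), (9,G1,4), (11,G1,5), (12,G2,6), (14,G3,7.5), (14,G4,7.5), (17,G1,9), (19,G2,10), (20,G1,12), (20,G2,12), (20,G3,12), (28,G4,14), (32,G4,15)
Step 2: Sum ranks within each group.
R_1 = 31.5 (n_1 = 5)
R_2 = 29.5 (n_2 = 4)
R_3 = 22.5 (n_3 = 3)
R_4 = 36.5 (n_4 = 3)
Step 3: H = 12/(N(N+1)) * sum(R_i^2/n_i) - 3(N+1)
     = 12/(15*16) * (31.5^2/5 + 29.5^2/4 + 22.5^2/3 + 36.5^2/3) - 3*16
     = 0.050000 * 1028.85 - 48
     = 3.442292.
Step 4: Ties present; correction factor C = 1 - 36/(15^3 - 15) = 0.989286. Corrected H = 3.442292 / 0.989286 = 3.479573.
Step 5: Under H0, H ~ chi^2(3); p-value = 0.323421.
Step 6: alpha = 0.05. fail to reject H0.

H = 3.4796, df = 3, p = 0.323421, fail to reject H0.


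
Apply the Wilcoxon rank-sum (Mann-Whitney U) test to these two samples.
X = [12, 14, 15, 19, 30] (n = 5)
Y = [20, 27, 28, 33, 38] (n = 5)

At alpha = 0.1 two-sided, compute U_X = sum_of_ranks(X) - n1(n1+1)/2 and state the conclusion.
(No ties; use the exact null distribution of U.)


Step 1: Combine and sort all 10 observations; assign midranks.
sorted (value, group): (12,X), (14,X), (15,X), (19,X), (20,Y), (27,Y), (28,Y), (30,X), (33,Y), (38,Y)
ranks: 12->1, 14->2, 15->3, 19->4, 20->5, 27->6, 28->7, 30->8, 33->9, 38->10
Step 2: Rank sum for X: R1 = 1 + 2 + 3 + 4 + 8 = 18.
Step 3: U_X = R1 - n1(n1+1)/2 = 18 - 5*6/2 = 18 - 15 = 3.
       U_Y = n1*n2 - U_X = 25 - 3 = 22.
Step 4: No ties, so the exact null distribution of U (based on enumerating the C(10,5) = 252 equally likely rank assignments) gives the two-sided p-value.
Step 5: p-value = 0.055556; compare to alpha = 0.1. reject H0.

U_X = 3, p = 0.055556, reject H0 at alpha = 0.1.


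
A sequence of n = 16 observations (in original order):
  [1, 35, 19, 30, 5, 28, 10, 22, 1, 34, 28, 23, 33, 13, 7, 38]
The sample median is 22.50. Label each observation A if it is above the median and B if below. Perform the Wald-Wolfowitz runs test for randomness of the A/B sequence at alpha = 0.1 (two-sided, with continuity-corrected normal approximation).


Step 1: Compute median = 22.50; label A = above, B = below.
Labels in order: BABABABBBAAAABBA  (n_A = 8, n_B = 8)
Step 2: Count runs R = 10.
Step 3: Under H0 (random ordering), E[R] = 2*n_A*n_B/(n_A+n_B) + 1 = 2*8*8/16 + 1 = 9.0000.
        Var[R] = 2*n_A*n_B*(2*n_A*n_B - n_A - n_B) / ((n_A+n_B)^2 * (n_A+n_B-1)) = 14336/3840 = 3.7333.
        SD[R] = 1.9322.
Step 4: Continuity-corrected z = (R - 0.5 - E[R]) / SD[R] = (10 - 0.5 - 9.0000) / 1.9322 = 0.2588.
Step 5: Two-sided p-value via normal approximation = 2*(1 - Phi(|z|)) = 0.795809.
Step 6: alpha = 0.1. fail to reject H0.

R = 10, z = 0.2588, p = 0.795809, fail to reject H0.


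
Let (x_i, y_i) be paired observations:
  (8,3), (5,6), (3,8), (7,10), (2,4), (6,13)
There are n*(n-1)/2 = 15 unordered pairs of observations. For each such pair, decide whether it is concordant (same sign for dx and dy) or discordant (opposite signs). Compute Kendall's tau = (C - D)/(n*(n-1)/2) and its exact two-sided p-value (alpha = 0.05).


Step 1: Enumerate the 15 unordered pairs (i,j) with i<j and classify each by sign(x_j-x_i) * sign(y_j-y_i).
  (1,2):dx=-3,dy=+3->D; (1,3):dx=-5,dy=+5->D; (1,4):dx=-1,dy=+7->D; (1,5):dx=-6,dy=+1->D
  (1,6):dx=-2,dy=+10->D; (2,3):dx=-2,dy=+2->D; (2,4):dx=+2,dy=+4->C; (2,5):dx=-3,dy=-2->C
  (2,6):dx=+1,dy=+7->C; (3,4):dx=+4,dy=+2->C; (3,5):dx=-1,dy=-4->C; (3,6):dx=+3,dy=+5->C
  (4,5):dx=-5,dy=-6->C; (4,6):dx=-1,dy=+3->D; (5,6):dx=+4,dy=+9->C
Step 2: C = 8, D = 7, total pairs = 15.
Step 3: tau = (C - D)/(n(n-1)/2) = (8 - 7)/15 = 0.066667.
Step 4: Exact two-sided p-value (enumerate n! = 720 permutations of y under H0): p = 1.000000.
Step 5: alpha = 0.05. fail to reject H0.

tau_b = 0.0667 (C=8, D=7), p = 1.000000, fail to reject H0.


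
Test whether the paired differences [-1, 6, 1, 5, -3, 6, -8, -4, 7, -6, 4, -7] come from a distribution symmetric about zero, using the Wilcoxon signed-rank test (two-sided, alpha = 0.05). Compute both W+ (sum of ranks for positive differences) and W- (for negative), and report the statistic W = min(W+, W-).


Step 1: Drop any zero differences (none here) and take |d_i|.
|d| = [1, 6, 1, 5, 3, 6, 8, 4, 7, 6, 4, 7]
Step 2: Midrank |d_i| (ties get averaged ranks).
ranks: |1|->1.5, |6|->8, |1|->1.5, |5|->6, |3|->3, |6|->8, |8|->12, |4|->4.5, |7|->10.5, |6|->8, |4|->4.5, |7|->10.5
Step 3: Attach original signs; sum ranks with positive sign and with negative sign.
W+ = 8 + 1.5 + 6 + 8 + 10.5 + 4.5 = 38.5
W- = 1.5 + 3 + 12 + 4.5 + 8 + 10.5 = 39.5
(Check: W+ + W- = 78 should equal n(n+1)/2 = 78.)
Step 4: Test statistic W = min(W+, W-) = 38.5.
Step 5: Ties in |d|, so use the tie-corrected normal approximation.
        E[W] = n(n+1)/4 = 12*13/4 = 39.
        Tie groups: |d|=1 (t=2), |d|=4 (t=2), |d|=6 (t=3), |d|=7 (t=2); sum(t^3 - t) = 42.
        Var[W] = n(n+1)(2n+1)/24 - sum(t^3-t)/48 = 3900/24 - 42/48 = 161.625.
        z = (W - E[W]) / sqrt(Var[W]) = (38.5 - 39) / 12.7132 = -0.0393.
        Two-sided p = 2*Phi(z) = 0.968628.
Step 6: alpha = 0.05. fail to reject H0.

W+ = 38.5, W- = 39.5, W = min = 38.5, p = 0.968628, fail to reject H0.


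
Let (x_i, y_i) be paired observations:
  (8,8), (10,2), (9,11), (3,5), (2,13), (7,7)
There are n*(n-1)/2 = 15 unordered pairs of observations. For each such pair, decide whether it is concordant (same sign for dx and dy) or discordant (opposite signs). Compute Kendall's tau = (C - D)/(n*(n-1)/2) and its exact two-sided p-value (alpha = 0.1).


Step 1: Enumerate the 15 unordered pairs (i,j) with i<j and classify each by sign(x_j-x_i) * sign(y_j-y_i).
  (1,2):dx=+2,dy=-6->D; (1,3):dx=+1,dy=+3->C; (1,4):dx=-5,dy=-3->C; (1,5):dx=-6,dy=+5->D
  (1,6):dx=-1,dy=-1->C; (2,3):dx=-1,dy=+9->D; (2,4):dx=-7,dy=+3->D; (2,5):dx=-8,dy=+11->D
  (2,6):dx=-3,dy=+5->D; (3,4):dx=-6,dy=-6->C; (3,5):dx=-7,dy=+2->D; (3,6):dx=-2,dy=-4->C
  (4,5):dx=-1,dy=+8->D; (4,6):dx=+4,dy=+2->C; (5,6):dx=+5,dy=-6->D
Step 2: C = 6, D = 9, total pairs = 15.
Step 3: tau = (C - D)/(n(n-1)/2) = (6 - 9)/15 = -0.200000.
Step 4: Exact two-sided p-value (enumerate n! = 720 permutations of y under H0): p = 0.719444.
Step 5: alpha = 0.1. fail to reject H0.

tau_b = -0.2000 (C=6, D=9), p = 0.719444, fail to reject H0.


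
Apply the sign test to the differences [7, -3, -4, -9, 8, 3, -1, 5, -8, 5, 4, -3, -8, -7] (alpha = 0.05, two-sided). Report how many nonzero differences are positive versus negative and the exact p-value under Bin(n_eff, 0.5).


Step 1: Discard zero differences. Original n = 14; n_eff = number of nonzero differences = 14.
Nonzero differences (with sign): +7, -3, -4, -9, +8, +3, -1, +5, -8, +5, +4, -3, -8, -7
Step 2: Count signs: positive = 6, negative = 8.
Step 3: Under H0: P(positive) = 0.5, so the number of positives S ~ Bin(14, 0.5).
Step 4: Two-sided exact p-value = sum of Bin(14,0.5) probabilities at or below the observed probability = 0.790527.
Step 5: alpha = 0.05. fail to reject H0.

n_eff = 14, pos = 6, neg = 8, p = 0.790527, fail to reject H0.


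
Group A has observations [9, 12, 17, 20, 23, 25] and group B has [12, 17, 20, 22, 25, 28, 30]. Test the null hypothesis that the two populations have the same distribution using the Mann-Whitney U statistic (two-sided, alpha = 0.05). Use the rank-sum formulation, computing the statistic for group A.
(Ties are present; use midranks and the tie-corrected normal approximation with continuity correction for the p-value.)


Step 1: Combine and sort all 13 observations; assign midranks.
sorted (value, group): (9,X), (12,X), (12,Y), (17,X), (17,Y), (20,X), (20,Y), (22,Y), (23,X), (25,X), (25,Y), (28,Y), (30,Y)
ranks: 9->1, 12->2.5, 12->2.5, 17->4.5, 17->4.5, 20->6.5, 20->6.5, 22->8, 23->9, 25->10.5, 25->10.5, 28->12, 30->13
Step 2: Rank sum for X: R1 = 1 + 2.5 + 4.5 + 6.5 + 9 + 10.5 = 34.
Step 3: U_X = R1 - n1(n1+1)/2 = 34 - 6*7/2 = 34 - 21 = 13.
       U_Y = n1*n2 - U_X = 42 - 13 = 29.
Step 4: Ties are present, so use the tie-corrected normal approximation (with continuity correction) for the p-value.
Step 5: p-value = 0.281317; compare to alpha = 0.05. fail to reject H0.

U_X = 13, p = 0.281317, fail to reject H0 at alpha = 0.05.


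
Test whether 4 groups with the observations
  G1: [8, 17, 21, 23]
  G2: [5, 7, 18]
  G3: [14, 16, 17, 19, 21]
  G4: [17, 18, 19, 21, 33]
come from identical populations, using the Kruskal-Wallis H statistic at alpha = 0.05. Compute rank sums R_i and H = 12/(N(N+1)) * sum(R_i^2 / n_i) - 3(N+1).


Step 1: Combine all N = 17 observations and assign midranks.
sorted (value, group, rank): (5,G2,1), (7,G2,2), (8,G1,3), (14,G3,4), (16,G3,5), (17,G1,7), (17,G3,7), (17,G4,7), (18,G2,9.5), (18,G4,9.5), (19,G3,11.5), (19,G4,11.5), (21,G1,14), (21,G3,14), (21,G4,14), (23,G1,16), (33,G4,17)
Step 2: Sum ranks within each group.
R_1 = 40 (n_1 = 4)
R_2 = 12.5 (n_2 = 3)
R_3 = 41.5 (n_3 = 5)
R_4 = 59 (n_4 = 5)
Step 3: H = 12/(N(N+1)) * sum(R_i^2/n_i) - 3(N+1)
     = 12/(17*18) * (40^2/4 + 12.5^2/3 + 41.5^2/5 + 59^2/5) - 3*18
     = 0.039216 * 1492.73 - 54
     = 4.538562.
Step 4: Ties present; correction factor C = 1 - 60/(17^3 - 17) = 0.987745. Corrected H = 4.538562 / 0.987745 = 4.594872.
Step 5: Under H0, H ~ chi^2(3); p-value = 0.203982.
Step 6: alpha = 0.05. fail to reject H0.

H = 4.5949, df = 3, p = 0.203982, fail to reject H0.


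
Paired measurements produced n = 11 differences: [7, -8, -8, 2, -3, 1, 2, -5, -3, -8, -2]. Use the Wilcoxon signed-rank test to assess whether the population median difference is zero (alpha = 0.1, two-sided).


Step 1: Drop any zero differences (none here) and take |d_i|.
|d| = [7, 8, 8, 2, 3, 1, 2, 5, 3, 8, 2]
Step 2: Midrank |d_i| (ties get averaged ranks).
ranks: |7|->8, |8|->10, |8|->10, |2|->3, |3|->5.5, |1|->1, |2|->3, |5|->7, |3|->5.5, |8|->10, |2|->3
Step 3: Attach original signs; sum ranks with positive sign and with negative sign.
W+ = 8 + 3 + 1 + 3 = 15
W- = 10 + 10 + 5.5 + 7 + 5.5 + 10 + 3 = 51
(Check: W+ + W- = 66 should equal n(n+1)/2 = 66.)
Step 4: Test statistic W = min(W+, W-) = 15.
Step 5: Ties in |d|, so use the tie-corrected normal approximation.
        E[W] = n(n+1)/4 = 11*12/4 = 33.
        Tie groups: |d|=2 (t=3), |d|=3 (t=2), |d|=8 (t=3); sum(t^3 - t) = 54.
        Var[W] = n(n+1)(2n+1)/24 - sum(t^3-t)/48 = 3036/24 - 54/48 = 125.375.
        z = (W - E[W]) / sqrt(Var[W]) = (15 - 33) / 11.1971 = -1.6076.
        Two-sided p = 2*Phi(z) = 0.107932.
Step 6: alpha = 0.1. fail to reject H0.

W+ = 15, W- = 51, W = min = 15, p = 0.107932, fail to reject H0.


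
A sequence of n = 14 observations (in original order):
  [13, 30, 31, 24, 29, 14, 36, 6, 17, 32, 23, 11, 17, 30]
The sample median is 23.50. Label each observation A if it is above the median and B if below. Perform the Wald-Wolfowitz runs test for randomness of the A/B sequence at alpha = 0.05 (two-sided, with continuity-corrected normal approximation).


Step 1: Compute median = 23.50; label A = above, B = below.
Labels in order: BAAAABABBABBBA  (n_A = 7, n_B = 7)
Step 2: Count runs R = 8.
Step 3: Under H0 (random ordering), E[R] = 2*n_A*n_B/(n_A+n_B) + 1 = 2*7*7/14 + 1 = 8.0000.
        Var[R] = 2*n_A*n_B*(2*n_A*n_B - n_A - n_B) / ((n_A+n_B)^2 * (n_A+n_B-1)) = 8232/2548 = 3.2308.
        SD[R] = 1.7974.
Step 4: R = E[R], so z = 0 with no continuity correction.
Step 5: Two-sided p-value via normal approximation = 2*(1 - Phi(|z|)) = 1.000000.
Step 6: alpha = 0.05. fail to reject H0.

R = 8, z = 0.0000, p = 1.000000, fail to reject H0.


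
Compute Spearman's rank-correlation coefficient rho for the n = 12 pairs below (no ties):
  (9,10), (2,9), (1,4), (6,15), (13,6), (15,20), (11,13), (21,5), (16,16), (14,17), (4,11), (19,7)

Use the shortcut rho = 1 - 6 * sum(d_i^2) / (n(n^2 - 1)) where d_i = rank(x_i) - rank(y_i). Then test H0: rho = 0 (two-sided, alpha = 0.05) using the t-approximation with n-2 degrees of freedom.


Step 1: Rank x and y separately (midranks; no ties here).
rank(x): 9->5, 2->2, 1->1, 6->4, 13->7, 15->9, 11->6, 21->12, 16->10, 14->8, 4->3, 19->11
rank(y): 10->6, 9->5, 4->1, 15->9, 6->3, 20->12, 13->8, 5->2, 16->10, 17->11, 11->7, 7->4
Step 2: d_i = R_x(i) - R_y(i); compute d_i^2.
  (5-6)^2=1, (2-5)^2=9, (1-1)^2=0, (4-9)^2=25, (7-3)^2=16, (9-12)^2=9, (6-8)^2=4, (12-2)^2=100, (10-10)^2=0, (8-11)^2=9, (3-7)^2=16, (11-4)^2=49
sum(d^2) = 238.
Step 3: rho = 1 - 6*238 / (12*(12^2 - 1)) = 1 - 1428/1716 = 0.167832.
Step 4: Under H0, t = rho * sqrt((n-2)/(1-rho^2)) = 0.5384 ~ t(10).
Step 5: Two-sided p-value from the t-distribution with 10 df = 0.602099.
Step 6: alpha = 0.05. fail to reject H0.

rho = 0.1678, p = 0.602099, fail to reject H0 at alpha = 0.05.


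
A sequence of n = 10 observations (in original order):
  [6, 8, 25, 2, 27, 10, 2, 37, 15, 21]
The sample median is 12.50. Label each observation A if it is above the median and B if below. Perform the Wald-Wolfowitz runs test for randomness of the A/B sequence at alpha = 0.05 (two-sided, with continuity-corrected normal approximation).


Step 1: Compute median = 12.50; label A = above, B = below.
Labels in order: BBABABBAAA  (n_A = 5, n_B = 5)
Step 2: Count runs R = 6.
Step 3: Under H0 (random ordering), E[R] = 2*n_A*n_B/(n_A+n_B) + 1 = 2*5*5/10 + 1 = 6.0000.
        Var[R] = 2*n_A*n_B*(2*n_A*n_B - n_A - n_B) / ((n_A+n_B)^2 * (n_A+n_B-1)) = 2000/900 = 2.2222.
        SD[R] = 1.4907.
Step 4: R = E[R], so z = 0 with no continuity correction.
Step 5: Two-sided p-value via normal approximation = 2*(1 - Phi(|z|)) = 1.000000.
Step 6: alpha = 0.05. fail to reject H0.

R = 6, z = 0.0000, p = 1.000000, fail to reject H0.


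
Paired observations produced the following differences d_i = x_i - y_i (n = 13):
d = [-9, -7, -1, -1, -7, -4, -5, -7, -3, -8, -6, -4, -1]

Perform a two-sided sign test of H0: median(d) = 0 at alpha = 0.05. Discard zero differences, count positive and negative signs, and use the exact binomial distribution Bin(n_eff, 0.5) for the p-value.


Step 1: Discard zero differences. Original n = 13; n_eff = number of nonzero differences = 13.
Nonzero differences (with sign): -9, -7, -1, -1, -7, -4, -5, -7, -3, -8, -6, -4, -1
Step 2: Count signs: positive = 0, negative = 13.
Step 3: Under H0: P(positive) = 0.5, so the number of positives S ~ Bin(13, 0.5).
Step 4: Two-sided exact p-value = sum of Bin(13,0.5) probabilities at or below the observed probability = 0.000244.
Step 5: alpha = 0.05. reject H0.

n_eff = 13, pos = 0, neg = 13, p = 0.000244, reject H0.


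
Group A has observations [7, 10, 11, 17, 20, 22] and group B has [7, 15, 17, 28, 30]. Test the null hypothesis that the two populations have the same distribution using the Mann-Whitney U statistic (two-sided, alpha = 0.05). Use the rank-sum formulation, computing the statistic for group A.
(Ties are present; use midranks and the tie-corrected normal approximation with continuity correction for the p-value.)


Step 1: Combine and sort all 11 observations; assign midranks.
sorted (value, group): (7,X), (7,Y), (10,X), (11,X), (15,Y), (17,X), (17,Y), (20,X), (22,X), (28,Y), (30,Y)
ranks: 7->1.5, 7->1.5, 10->3, 11->4, 15->5, 17->6.5, 17->6.5, 20->8, 22->9, 28->10, 30->11
Step 2: Rank sum for X: R1 = 1.5 + 3 + 4 + 6.5 + 8 + 9 = 32.
Step 3: U_X = R1 - n1(n1+1)/2 = 32 - 6*7/2 = 32 - 21 = 11.
       U_Y = n1*n2 - U_X = 30 - 11 = 19.
Step 4: Ties are present, so use the tie-corrected normal approximation (with continuity correction) for the p-value.
Step 5: p-value = 0.520916; compare to alpha = 0.05. fail to reject H0.

U_X = 11, p = 0.520916, fail to reject H0 at alpha = 0.05.


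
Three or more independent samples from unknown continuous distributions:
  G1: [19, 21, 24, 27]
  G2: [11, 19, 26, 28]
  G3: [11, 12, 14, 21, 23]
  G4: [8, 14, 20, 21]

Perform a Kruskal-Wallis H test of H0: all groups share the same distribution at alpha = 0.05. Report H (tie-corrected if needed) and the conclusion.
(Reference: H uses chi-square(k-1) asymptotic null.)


Step 1: Combine all N = 17 observations and assign midranks.
sorted (value, group, rank): (8,G4,1), (11,G2,2.5), (11,G3,2.5), (12,G3,4), (14,G3,5.5), (14,G4,5.5), (19,G1,7.5), (19,G2,7.5), (20,G4,9), (21,G1,11), (21,G3,11), (21,G4,11), (23,G3,13), (24,G1,14), (26,G2,15), (27,G1,16), (28,G2,17)
Step 2: Sum ranks within each group.
R_1 = 48.5 (n_1 = 4)
R_2 = 42 (n_2 = 4)
R_3 = 36 (n_3 = 5)
R_4 = 26.5 (n_4 = 4)
Step 3: H = 12/(N(N+1)) * sum(R_i^2/n_i) - 3(N+1)
     = 12/(17*18) * (48.5^2/4 + 42^2/4 + 36^2/5 + 26.5^2/4) - 3*18
     = 0.039216 * 1463.83 - 54
     = 3.404902.
Step 4: Ties present; correction factor C = 1 - 42/(17^3 - 17) = 0.991422. Corrected H = 3.404902 / 0.991422 = 3.434363.
Step 5: Under H0, H ~ chi^2(3); p-value = 0.329375.
Step 6: alpha = 0.05. fail to reject H0.

H = 3.4344, df = 3, p = 0.329375, fail to reject H0.


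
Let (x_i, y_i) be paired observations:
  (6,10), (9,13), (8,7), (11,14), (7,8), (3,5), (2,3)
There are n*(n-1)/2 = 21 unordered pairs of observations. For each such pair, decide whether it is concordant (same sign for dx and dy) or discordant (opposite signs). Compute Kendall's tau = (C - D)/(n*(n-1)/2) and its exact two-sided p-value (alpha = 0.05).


Step 1: Enumerate the 21 unordered pairs (i,j) with i<j and classify each by sign(x_j-x_i) * sign(y_j-y_i).
  (1,2):dx=+3,dy=+3->C; (1,3):dx=+2,dy=-3->D; (1,4):dx=+5,dy=+4->C; (1,5):dx=+1,dy=-2->D
  (1,6):dx=-3,dy=-5->C; (1,7):dx=-4,dy=-7->C; (2,3):dx=-1,dy=-6->C; (2,4):dx=+2,dy=+1->C
  (2,5):dx=-2,dy=-5->C; (2,6):dx=-6,dy=-8->C; (2,7):dx=-7,dy=-10->C; (3,4):dx=+3,dy=+7->C
  (3,5):dx=-1,dy=+1->D; (3,6):dx=-5,dy=-2->C; (3,7):dx=-6,dy=-4->C; (4,5):dx=-4,dy=-6->C
  (4,6):dx=-8,dy=-9->C; (4,7):dx=-9,dy=-11->C; (5,6):dx=-4,dy=-3->C; (5,7):dx=-5,dy=-5->C
  (6,7):dx=-1,dy=-2->C
Step 2: C = 18, D = 3, total pairs = 21.
Step 3: tau = (C - D)/(n(n-1)/2) = (18 - 3)/21 = 0.714286.
Step 4: Exact two-sided p-value (enumerate n! = 5040 permutations of y under H0): p = 0.030159.
Step 5: alpha = 0.05. reject H0.

tau_b = 0.7143 (C=18, D=3), p = 0.030159, reject H0.


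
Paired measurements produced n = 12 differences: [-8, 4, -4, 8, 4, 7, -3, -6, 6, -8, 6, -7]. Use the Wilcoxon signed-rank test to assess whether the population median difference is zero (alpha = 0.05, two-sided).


Step 1: Drop any zero differences (none here) and take |d_i|.
|d| = [8, 4, 4, 8, 4, 7, 3, 6, 6, 8, 6, 7]
Step 2: Midrank |d_i| (ties get averaged ranks).
ranks: |8|->11, |4|->3, |4|->3, |8|->11, |4|->3, |7|->8.5, |3|->1, |6|->6, |6|->6, |8|->11, |6|->6, |7|->8.5
Step 3: Attach original signs; sum ranks with positive sign and with negative sign.
W+ = 3 + 11 + 3 + 8.5 + 6 + 6 = 37.5
W- = 11 + 3 + 1 + 6 + 11 + 8.5 = 40.5
(Check: W+ + W- = 78 should equal n(n+1)/2 = 78.)
Step 4: Test statistic W = min(W+, W-) = 37.5.
Step 5: Ties in |d|, so use the tie-corrected normal approximation.
        E[W] = n(n+1)/4 = 12*13/4 = 39.
        Tie groups: |d|=4 (t=3), |d|=6 (t=3), |d|=7 (t=2), |d|=8 (t=3); sum(t^3 - t) = 78.
        Var[W] = n(n+1)(2n+1)/24 - sum(t^3-t)/48 = 3900/24 - 78/48 = 160.875.
        z = (W - E[W]) / sqrt(Var[W]) = (37.5 - 39) / 12.6837 = -0.1183.
        Two-sided p = 2*Phi(z) = 0.905860.
Step 6: alpha = 0.05. fail to reject H0.

W+ = 37.5, W- = 40.5, W = min = 37.5, p = 0.905860, fail to reject H0.


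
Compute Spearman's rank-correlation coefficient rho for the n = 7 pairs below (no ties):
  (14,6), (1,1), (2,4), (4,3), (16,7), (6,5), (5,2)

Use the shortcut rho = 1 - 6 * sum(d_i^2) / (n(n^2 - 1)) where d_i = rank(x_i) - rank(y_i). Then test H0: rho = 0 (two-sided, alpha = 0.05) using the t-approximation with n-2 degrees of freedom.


Step 1: Rank x and y separately (midranks; no ties here).
rank(x): 14->6, 1->1, 2->2, 4->3, 16->7, 6->5, 5->4
rank(y): 6->6, 1->1, 4->4, 3->3, 7->7, 5->5, 2->2
Step 2: d_i = R_x(i) - R_y(i); compute d_i^2.
  (6-6)^2=0, (1-1)^2=0, (2-4)^2=4, (3-3)^2=0, (7-7)^2=0, (5-5)^2=0, (4-2)^2=4
sum(d^2) = 8.
Step 3: rho = 1 - 6*8 / (7*(7^2 - 1)) = 1 - 48/336 = 0.857143.
Step 4: Under H0, t = rho * sqrt((n-2)/(1-rho^2)) = 3.7210 ~ t(5).
Step 5: Two-sided p-value from the t-distribution with 5 df = 0.013697.
Step 6: alpha = 0.05. reject H0.

rho = 0.8571, p = 0.013697, reject H0 at alpha = 0.05.


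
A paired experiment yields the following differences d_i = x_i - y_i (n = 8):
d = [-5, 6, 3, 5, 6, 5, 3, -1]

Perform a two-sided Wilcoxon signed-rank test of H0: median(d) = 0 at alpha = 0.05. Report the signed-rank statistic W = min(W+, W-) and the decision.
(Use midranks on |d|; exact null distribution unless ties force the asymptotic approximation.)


Step 1: Drop any zero differences (none here) and take |d_i|.
|d| = [5, 6, 3, 5, 6, 5, 3, 1]
Step 2: Midrank |d_i| (ties get averaged ranks).
ranks: |5|->5, |6|->7.5, |3|->2.5, |5|->5, |6|->7.5, |5|->5, |3|->2.5, |1|->1
Step 3: Attach original signs; sum ranks with positive sign and with negative sign.
W+ = 7.5 + 2.5 + 5 + 7.5 + 5 + 2.5 = 30
W- = 5 + 1 = 6
(Check: W+ + W- = 36 should equal n(n+1)/2 = 36.)
Step 4: Test statistic W = min(W+, W-) = 6.
Step 5: Ties in |d|, so use the tie-corrected normal approximation.
        E[W] = n(n+1)/4 = 8*9/4 = 18.
        Tie groups: |d|=3 (t=2), |d|=5 (t=3), |d|=6 (t=2); sum(t^3 - t) = 36.
        Var[W] = n(n+1)(2n+1)/24 - sum(t^3-t)/48 = 1224/24 - 36/48 = 50.25.
        z = (W - E[W]) / sqrt(Var[W]) = (6 - 18) / 7.0887 = -1.6928.
        Two-sided p = 2*Phi(z) = 0.090488.
Step 6: alpha = 0.05. fail to reject H0.

W+ = 30, W- = 6, W = min = 6, p = 0.090488, fail to reject H0.


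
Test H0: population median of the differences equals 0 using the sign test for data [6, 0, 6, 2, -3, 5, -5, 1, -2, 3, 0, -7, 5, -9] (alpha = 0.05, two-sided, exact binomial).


Step 1: Discard zero differences. Original n = 14; n_eff = number of nonzero differences = 12.
Nonzero differences (with sign): +6, +6, +2, -3, +5, -5, +1, -2, +3, -7, +5, -9
Step 2: Count signs: positive = 7, negative = 5.
Step 3: Under H0: P(positive) = 0.5, so the number of positives S ~ Bin(12, 0.5).
Step 4: Two-sided exact p-value = sum of Bin(12,0.5) probabilities at or below the observed probability = 0.774414.
Step 5: alpha = 0.05. fail to reject H0.

n_eff = 12, pos = 7, neg = 5, p = 0.774414, fail to reject H0.


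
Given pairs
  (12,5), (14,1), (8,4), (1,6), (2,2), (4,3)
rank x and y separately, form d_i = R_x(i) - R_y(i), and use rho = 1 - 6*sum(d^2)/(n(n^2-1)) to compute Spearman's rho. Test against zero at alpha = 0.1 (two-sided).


Step 1: Rank x and y separately (midranks; no ties here).
rank(x): 12->5, 14->6, 8->4, 1->1, 2->2, 4->3
rank(y): 5->5, 1->1, 4->4, 6->6, 2->2, 3->3
Step 2: d_i = R_x(i) - R_y(i); compute d_i^2.
  (5-5)^2=0, (6-1)^2=25, (4-4)^2=0, (1-6)^2=25, (2-2)^2=0, (3-3)^2=0
sum(d^2) = 50.
Step 3: rho = 1 - 6*50 / (6*(6^2 - 1)) = 1 - 300/210 = -0.428571.
Step 4: Under H0, t = rho * sqrt((n-2)/(1-rho^2)) = -0.9487 ~ t(4).
Step 5: Two-sided p-value from the t-distribution with 4 df = 0.396501.
Step 6: alpha = 0.1. fail to reject H0.

rho = -0.4286, p = 0.396501, fail to reject H0 at alpha = 0.1.


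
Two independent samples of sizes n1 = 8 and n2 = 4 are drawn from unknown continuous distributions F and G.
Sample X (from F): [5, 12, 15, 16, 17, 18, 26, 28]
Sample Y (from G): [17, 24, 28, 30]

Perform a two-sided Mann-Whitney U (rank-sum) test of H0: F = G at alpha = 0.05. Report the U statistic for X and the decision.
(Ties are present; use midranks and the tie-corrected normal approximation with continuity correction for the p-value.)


Step 1: Combine and sort all 12 observations; assign midranks.
sorted (value, group): (5,X), (12,X), (15,X), (16,X), (17,X), (17,Y), (18,X), (24,Y), (26,X), (28,X), (28,Y), (30,Y)
ranks: 5->1, 12->2, 15->3, 16->4, 17->5.5, 17->5.5, 18->7, 24->8, 26->9, 28->10.5, 28->10.5, 30->12
Step 2: Rank sum for X: R1 = 1 + 2 + 3 + 4 + 5.5 + 7 + 9 + 10.5 = 42.
Step 3: U_X = R1 - n1(n1+1)/2 = 42 - 8*9/2 = 42 - 36 = 6.
       U_Y = n1*n2 - U_X = 32 - 6 = 26.
Step 4: Ties are present, so use the tie-corrected normal approximation (with continuity correction) for the p-value.
Step 5: p-value = 0.105412; compare to alpha = 0.05. fail to reject H0.

U_X = 6, p = 0.105412, fail to reject H0 at alpha = 0.05.


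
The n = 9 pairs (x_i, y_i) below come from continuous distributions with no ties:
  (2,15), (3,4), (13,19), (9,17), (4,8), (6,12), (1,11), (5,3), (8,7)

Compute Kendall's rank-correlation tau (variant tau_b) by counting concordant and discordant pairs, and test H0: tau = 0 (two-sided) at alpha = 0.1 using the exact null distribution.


Step 1: Enumerate the 36 unordered pairs (i,j) with i<j and classify each by sign(x_j-x_i) * sign(y_j-y_i).
  (1,2):dx=+1,dy=-11->D; (1,3):dx=+11,dy=+4->C; (1,4):dx=+7,dy=+2->C; (1,5):dx=+2,dy=-7->D
  (1,6):dx=+4,dy=-3->D; (1,7):dx=-1,dy=-4->C; (1,8):dx=+3,dy=-12->D; (1,9):dx=+6,dy=-8->D
  (2,3):dx=+10,dy=+15->C; (2,4):dx=+6,dy=+13->C; (2,5):dx=+1,dy=+4->C; (2,6):dx=+3,dy=+8->C
  (2,7):dx=-2,dy=+7->D; (2,8):dx=+2,dy=-1->D; (2,9):dx=+5,dy=+3->C; (3,4):dx=-4,dy=-2->C
  (3,5):dx=-9,dy=-11->C; (3,6):dx=-7,dy=-7->C; (3,7):dx=-12,dy=-8->C; (3,8):dx=-8,dy=-16->C
  (3,9):dx=-5,dy=-12->C; (4,5):dx=-5,dy=-9->C; (4,6):dx=-3,dy=-5->C; (4,7):dx=-8,dy=-6->C
  (4,8):dx=-4,dy=-14->C; (4,9):dx=-1,dy=-10->C; (5,6):dx=+2,dy=+4->C; (5,7):dx=-3,dy=+3->D
  (5,8):dx=+1,dy=-5->D; (5,9):dx=+4,dy=-1->D; (6,7):dx=-5,dy=-1->C; (6,8):dx=-1,dy=-9->C
  (6,9):dx=+2,dy=-5->D; (7,8):dx=+4,dy=-8->D; (7,9):dx=+7,dy=-4->D; (8,9):dx=+3,dy=+4->C
Step 2: C = 23, D = 13, total pairs = 36.
Step 3: tau = (C - D)/(n(n-1)/2) = (23 - 13)/36 = 0.277778.
Step 4: Exact two-sided p-value (enumerate n! = 362880 permutations of y under H0): p = 0.358488.
Step 5: alpha = 0.1. fail to reject H0.

tau_b = 0.2778 (C=23, D=13), p = 0.358488, fail to reject H0.


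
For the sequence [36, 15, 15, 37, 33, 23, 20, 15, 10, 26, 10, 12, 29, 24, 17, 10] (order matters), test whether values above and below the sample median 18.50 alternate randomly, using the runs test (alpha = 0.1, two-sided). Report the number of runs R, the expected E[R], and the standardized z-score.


Step 1: Compute median = 18.50; label A = above, B = below.
Labels in order: ABBAAAABBABBAABB  (n_A = 8, n_B = 8)
Step 2: Count runs R = 8.
Step 3: Under H0 (random ordering), E[R] = 2*n_A*n_B/(n_A+n_B) + 1 = 2*8*8/16 + 1 = 9.0000.
        Var[R] = 2*n_A*n_B*(2*n_A*n_B - n_A - n_B) / ((n_A+n_B)^2 * (n_A+n_B-1)) = 14336/3840 = 3.7333.
        SD[R] = 1.9322.
Step 4: Continuity-corrected z = (R + 0.5 - E[R]) / SD[R] = (8 + 0.5 - 9.0000) / 1.9322 = -0.2588.
Step 5: Two-sided p-value via normal approximation = 2*(1 - Phi(|z|)) = 0.795809.
Step 6: alpha = 0.1. fail to reject H0.

R = 8, z = -0.2588, p = 0.795809, fail to reject H0.


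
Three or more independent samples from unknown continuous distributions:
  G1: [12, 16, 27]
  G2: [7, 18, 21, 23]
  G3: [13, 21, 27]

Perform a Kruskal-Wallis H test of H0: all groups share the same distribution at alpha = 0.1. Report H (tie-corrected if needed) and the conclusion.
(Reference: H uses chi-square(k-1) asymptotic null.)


Step 1: Combine all N = 10 observations and assign midranks.
sorted (value, group, rank): (7,G2,1), (12,G1,2), (13,G3,3), (16,G1,4), (18,G2,5), (21,G2,6.5), (21,G3,6.5), (23,G2,8), (27,G1,9.5), (27,G3,9.5)
Step 2: Sum ranks within each group.
R_1 = 15.5 (n_1 = 3)
R_2 = 20.5 (n_2 = 4)
R_3 = 19 (n_3 = 3)
Step 3: H = 12/(N(N+1)) * sum(R_i^2/n_i) - 3(N+1)
     = 12/(10*11) * (15.5^2/3 + 20.5^2/4 + 19^2/3) - 3*11
     = 0.109091 * 305.479 - 33
     = 0.325000.
Step 4: Ties present; correction factor C = 1 - 12/(10^3 - 10) = 0.987879. Corrected H = 0.325000 / 0.987879 = 0.328988.
Step 5: Under H0, H ~ chi^2(2); p-value = 0.848323.
Step 6: alpha = 0.1. fail to reject H0.

H = 0.3290, df = 2, p = 0.848323, fail to reject H0.


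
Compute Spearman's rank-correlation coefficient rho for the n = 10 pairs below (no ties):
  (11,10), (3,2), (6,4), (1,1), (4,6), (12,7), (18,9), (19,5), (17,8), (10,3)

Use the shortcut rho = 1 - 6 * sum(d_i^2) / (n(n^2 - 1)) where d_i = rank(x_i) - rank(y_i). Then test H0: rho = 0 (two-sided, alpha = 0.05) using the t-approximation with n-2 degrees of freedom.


Step 1: Rank x and y separately (midranks; no ties here).
rank(x): 11->6, 3->2, 6->4, 1->1, 4->3, 12->7, 18->9, 19->10, 17->8, 10->5
rank(y): 10->10, 2->2, 4->4, 1->1, 6->6, 7->7, 9->9, 5->5, 8->8, 3->3
Step 2: d_i = R_x(i) - R_y(i); compute d_i^2.
  (6-10)^2=16, (2-2)^2=0, (4-4)^2=0, (1-1)^2=0, (3-6)^2=9, (7-7)^2=0, (9-9)^2=0, (10-5)^2=25, (8-8)^2=0, (5-3)^2=4
sum(d^2) = 54.
Step 3: rho = 1 - 6*54 / (10*(10^2 - 1)) = 1 - 324/990 = 0.672727.
Step 4: Under H0, t = rho * sqrt((n-2)/(1-rho^2)) = 2.5717 ~ t(8).
Step 5: Two-sided p-value from the t-distribution with 8 df = 0.033041.
Step 6: alpha = 0.05. reject H0.

rho = 0.6727, p = 0.033041, reject H0 at alpha = 0.05.


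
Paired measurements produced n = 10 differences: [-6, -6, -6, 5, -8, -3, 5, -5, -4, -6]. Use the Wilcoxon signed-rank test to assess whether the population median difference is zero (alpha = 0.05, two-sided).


Step 1: Drop any zero differences (none here) and take |d_i|.
|d| = [6, 6, 6, 5, 8, 3, 5, 5, 4, 6]
Step 2: Midrank |d_i| (ties get averaged ranks).
ranks: |6|->7.5, |6|->7.5, |6|->7.5, |5|->4, |8|->10, |3|->1, |5|->4, |5|->4, |4|->2, |6|->7.5
Step 3: Attach original signs; sum ranks with positive sign and with negative sign.
W+ = 4 + 4 = 8
W- = 7.5 + 7.5 + 7.5 + 10 + 1 + 4 + 2 + 7.5 = 47
(Check: W+ + W- = 55 should equal n(n+1)/2 = 55.)
Step 4: Test statistic W = min(W+, W-) = 8.
Step 5: Ties in |d|, so use the tie-corrected normal approximation.
        E[W] = n(n+1)/4 = 10*11/4 = 27.5.
        Tie groups: |d|=5 (t=3), |d|=6 (t=4); sum(t^3 - t) = 84.
        Var[W] = n(n+1)(2n+1)/24 - sum(t^3-t)/48 = 2310/24 - 84/48 = 94.5.
        z = (W - E[W]) / sqrt(Var[W]) = (8 - 27.5) / 9.7211 = -2.0059.
        Two-sided p = 2*Phi(z) = 0.044862.
Step 6: alpha = 0.05. reject H0.

W+ = 8, W- = 47, W = min = 8, p = 0.044862, reject H0.


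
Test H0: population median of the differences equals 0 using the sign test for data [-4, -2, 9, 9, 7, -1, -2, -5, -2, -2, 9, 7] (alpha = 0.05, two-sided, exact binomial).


Step 1: Discard zero differences. Original n = 12; n_eff = number of nonzero differences = 12.
Nonzero differences (with sign): -4, -2, +9, +9, +7, -1, -2, -5, -2, -2, +9, +7
Step 2: Count signs: positive = 5, negative = 7.
Step 3: Under H0: P(positive) = 0.5, so the number of positives S ~ Bin(12, 0.5).
Step 4: Two-sided exact p-value = sum of Bin(12,0.5) probabilities at or below the observed probability = 0.774414.
Step 5: alpha = 0.05. fail to reject H0.

n_eff = 12, pos = 5, neg = 7, p = 0.774414, fail to reject H0.


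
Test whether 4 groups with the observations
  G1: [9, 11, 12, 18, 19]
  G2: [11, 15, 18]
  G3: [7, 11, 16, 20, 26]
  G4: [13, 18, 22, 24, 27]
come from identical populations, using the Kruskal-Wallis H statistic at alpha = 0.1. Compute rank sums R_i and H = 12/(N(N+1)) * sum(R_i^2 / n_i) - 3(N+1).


Step 1: Combine all N = 18 observations and assign midranks.
sorted (value, group, rank): (7,G3,1), (9,G1,2), (11,G1,4), (11,G2,4), (11,G3,4), (12,G1,6), (13,G4,7), (15,G2,8), (16,G3,9), (18,G1,11), (18,G2,11), (18,G4,11), (19,G1,13), (20,G3,14), (22,G4,15), (24,G4,16), (26,G3,17), (27,G4,18)
Step 2: Sum ranks within each group.
R_1 = 36 (n_1 = 5)
R_2 = 23 (n_2 = 3)
R_3 = 45 (n_3 = 5)
R_4 = 67 (n_4 = 5)
Step 3: H = 12/(N(N+1)) * sum(R_i^2/n_i) - 3(N+1)
     = 12/(18*19) * (36^2/5 + 23^2/3 + 45^2/5 + 67^2/5) - 3*19
     = 0.035088 * 1738.33 - 57
     = 3.994152.
Step 4: Ties present; correction factor C = 1 - 48/(18^3 - 18) = 0.991744. Corrected H = 3.994152 / 0.991744 = 4.027402.
Step 5: Under H0, H ~ chi^2(3); p-value = 0.258520.
Step 6: alpha = 0.1. fail to reject H0.

H = 4.0274, df = 3, p = 0.258520, fail to reject H0.


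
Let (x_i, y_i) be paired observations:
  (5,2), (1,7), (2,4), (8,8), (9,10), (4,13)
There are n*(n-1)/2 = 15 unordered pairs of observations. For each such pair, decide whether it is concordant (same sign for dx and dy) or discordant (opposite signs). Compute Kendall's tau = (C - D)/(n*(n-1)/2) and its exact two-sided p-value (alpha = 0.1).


Step 1: Enumerate the 15 unordered pairs (i,j) with i<j and classify each by sign(x_j-x_i) * sign(y_j-y_i).
  (1,2):dx=-4,dy=+5->D; (1,3):dx=-3,dy=+2->D; (1,4):dx=+3,dy=+6->C; (1,5):dx=+4,dy=+8->C
  (1,6):dx=-1,dy=+11->D; (2,3):dx=+1,dy=-3->D; (2,4):dx=+7,dy=+1->C; (2,5):dx=+8,dy=+3->C
  (2,6):dx=+3,dy=+6->C; (3,4):dx=+6,dy=+4->C; (3,5):dx=+7,dy=+6->C; (3,6):dx=+2,dy=+9->C
  (4,5):dx=+1,dy=+2->C; (4,6):dx=-4,dy=+5->D; (5,6):dx=-5,dy=+3->D
Step 2: C = 9, D = 6, total pairs = 15.
Step 3: tau = (C - D)/(n(n-1)/2) = (9 - 6)/15 = 0.200000.
Step 4: Exact two-sided p-value (enumerate n! = 720 permutations of y under H0): p = 0.719444.
Step 5: alpha = 0.1. fail to reject H0.

tau_b = 0.2000 (C=9, D=6), p = 0.719444, fail to reject H0.


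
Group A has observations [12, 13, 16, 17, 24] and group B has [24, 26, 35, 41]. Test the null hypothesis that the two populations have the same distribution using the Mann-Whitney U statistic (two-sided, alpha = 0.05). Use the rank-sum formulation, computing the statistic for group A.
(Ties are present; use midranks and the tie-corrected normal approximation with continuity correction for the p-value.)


Step 1: Combine and sort all 9 observations; assign midranks.
sorted (value, group): (12,X), (13,X), (16,X), (17,X), (24,X), (24,Y), (26,Y), (35,Y), (41,Y)
ranks: 12->1, 13->2, 16->3, 17->4, 24->5.5, 24->5.5, 26->7, 35->8, 41->9
Step 2: Rank sum for X: R1 = 1 + 2 + 3 + 4 + 5.5 = 15.5.
Step 3: U_X = R1 - n1(n1+1)/2 = 15.5 - 5*6/2 = 15.5 - 15 = 0.5.
       U_Y = n1*n2 - U_X = 20 - 0.5 = 19.5.
Step 4: Ties are present, so use the tie-corrected normal approximation (with continuity correction) for the p-value.
Step 5: p-value = 0.026844; compare to alpha = 0.05. reject H0.

U_X = 0.5, p = 0.026844, reject H0 at alpha = 0.05.


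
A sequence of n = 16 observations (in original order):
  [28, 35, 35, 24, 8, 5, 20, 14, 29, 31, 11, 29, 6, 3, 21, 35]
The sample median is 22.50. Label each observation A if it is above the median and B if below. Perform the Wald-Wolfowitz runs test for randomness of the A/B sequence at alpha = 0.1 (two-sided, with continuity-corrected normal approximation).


Step 1: Compute median = 22.50; label A = above, B = below.
Labels in order: AAAABBBBAABABBBA  (n_A = 8, n_B = 8)
Step 2: Count runs R = 7.
Step 3: Under H0 (random ordering), E[R] = 2*n_A*n_B/(n_A+n_B) + 1 = 2*8*8/16 + 1 = 9.0000.
        Var[R] = 2*n_A*n_B*(2*n_A*n_B - n_A - n_B) / ((n_A+n_B)^2 * (n_A+n_B-1)) = 14336/3840 = 3.7333.
        SD[R] = 1.9322.
Step 4: Continuity-corrected z = (R + 0.5 - E[R]) / SD[R] = (7 + 0.5 - 9.0000) / 1.9322 = -0.7763.
Step 5: Two-sided p-value via normal approximation = 2*(1 - Phi(|z|)) = 0.437558.
Step 6: alpha = 0.1. fail to reject H0.

R = 7, z = -0.7763, p = 0.437558, fail to reject H0.


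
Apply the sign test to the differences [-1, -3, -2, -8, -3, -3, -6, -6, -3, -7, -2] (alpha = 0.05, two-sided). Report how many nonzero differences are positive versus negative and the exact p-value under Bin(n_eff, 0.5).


Step 1: Discard zero differences. Original n = 11; n_eff = number of nonzero differences = 11.
Nonzero differences (with sign): -1, -3, -2, -8, -3, -3, -6, -6, -3, -7, -2
Step 2: Count signs: positive = 0, negative = 11.
Step 3: Under H0: P(positive) = 0.5, so the number of positives S ~ Bin(11, 0.5).
Step 4: Two-sided exact p-value = sum of Bin(11,0.5) probabilities at or below the observed probability = 0.000977.
Step 5: alpha = 0.05. reject H0.

n_eff = 11, pos = 0, neg = 11, p = 0.000977, reject H0.


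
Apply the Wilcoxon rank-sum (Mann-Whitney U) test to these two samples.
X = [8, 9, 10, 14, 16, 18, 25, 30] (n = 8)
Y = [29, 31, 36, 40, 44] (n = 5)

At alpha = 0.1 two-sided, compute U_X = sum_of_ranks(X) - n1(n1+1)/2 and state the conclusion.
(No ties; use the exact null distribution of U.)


Step 1: Combine and sort all 13 observations; assign midranks.
sorted (value, group): (8,X), (9,X), (10,X), (14,X), (16,X), (18,X), (25,X), (29,Y), (30,X), (31,Y), (36,Y), (40,Y), (44,Y)
ranks: 8->1, 9->2, 10->3, 14->4, 16->5, 18->6, 25->7, 29->8, 30->9, 31->10, 36->11, 40->12, 44->13
Step 2: Rank sum for X: R1 = 1 + 2 + 3 + 4 + 5 + 6 + 7 + 9 = 37.
Step 3: U_X = R1 - n1(n1+1)/2 = 37 - 8*9/2 = 37 - 36 = 1.
       U_Y = n1*n2 - U_X = 40 - 1 = 39.
Step 4: No ties, so the exact null distribution of U (based on enumerating the C(13,8) = 1287 equally likely rank assignments) gives the two-sided p-value.
Step 5: p-value = 0.003108; compare to alpha = 0.1. reject H0.

U_X = 1, p = 0.003108, reject H0 at alpha = 0.1.


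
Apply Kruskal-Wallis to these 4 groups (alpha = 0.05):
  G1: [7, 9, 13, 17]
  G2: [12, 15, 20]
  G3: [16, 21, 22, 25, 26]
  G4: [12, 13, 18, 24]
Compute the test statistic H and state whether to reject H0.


Step 1: Combine all N = 16 observations and assign midranks.
sorted (value, group, rank): (7,G1,1), (9,G1,2), (12,G2,3.5), (12,G4,3.5), (13,G1,5.5), (13,G4,5.5), (15,G2,7), (16,G3,8), (17,G1,9), (18,G4,10), (20,G2,11), (21,G3,12), (22,G3,13), (24,G4,14), (25,G3,15), (26,G3,16)
Step 2: Sum ranks within each group.
R_1 = 17.5 (n_1 = 4)
R_2 = 21.5 (n_2 = 3)
R_3 = 64 (n_3 = 5)
R_4 = 33 (n_4 = 4)
Step 3: H = 12/(N(N+1)) * sum(R_i^2/n_i) - 3(N+1)
     = 12/(16*17) * (17.5^2/4 + 21.5^2/3 + 64^2/5 + 33^2/4) - 3*17
     = 0.044118 * 1322.1 - 51
     = 7.327757.
Step 4: Ties present; correction factor C = 1 - 12/(16^3 - 16) = 0.997059. Corrected H = 7.327757 / 0.997059 = 7.349373.
Step 5: Under H0, H ~ chi^2(3); p-value = 0.061558.
Step 6: alpha = 0.05. fail to reject H0.

H = 7.3494, df = 3, p = 0.061558, fail to reject H0.
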